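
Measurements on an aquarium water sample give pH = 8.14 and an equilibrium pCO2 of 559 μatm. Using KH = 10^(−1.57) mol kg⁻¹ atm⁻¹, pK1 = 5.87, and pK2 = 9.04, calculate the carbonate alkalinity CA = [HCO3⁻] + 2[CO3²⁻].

CA = 3.51 mmol/kg

[CO2*] = KH · pCO2 = 10^(−1.57) × 559×10^-6 = 1.505×10^-5 mol/kg
α₀ = 1/(1 + K1/[H⁺] + K1K2/[H⁺]²) = 1/(1 + 10^+2.27 + 10^+1.37) = 0.004747
DIC = [CO2*]/α₀ = 1.505×10^-5 / 0.004747 = 3.169 mmol/kg
CA = (α₁ + 2α₂)·DIC = (0.8840 + 2×0.1113) × 3.169 = 3.51 mmol/kg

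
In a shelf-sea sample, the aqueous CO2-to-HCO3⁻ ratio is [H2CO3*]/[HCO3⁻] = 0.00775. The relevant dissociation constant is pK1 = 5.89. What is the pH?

From K1 = [H⁺][HCO3⁻]/[H2CO3*]:  pH = pK1 − log₁₀([H2CO3*]/[HCO3⁻])
log₁₀(0.00775) = -2.111
pH = 5.89 − (-2.111) = 8.00

pH = 8.00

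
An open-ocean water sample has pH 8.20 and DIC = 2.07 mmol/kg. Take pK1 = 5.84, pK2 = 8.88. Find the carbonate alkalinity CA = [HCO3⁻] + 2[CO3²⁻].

CA = 2.42 mmol/kg

CA = [HCO3⁻] + 2[CO3²⁻] = (α₁ + 2α₂)·DIC
At pH 8.20: [H⁺]/K1 = 10^-2.36 = 0.0043652, K2/[H⁺] = 10^-0.68 = 0.20893
α₁ = 1/(1 + 0.0043652 + 0.20893) = 1/1.2133 = 0.8242; α₂ = α₁·K2/[H⁺] = 0.1722
α₁ + 2α₂ = 1.1686
CA = 1.1686 × 2.07 = 2.42 mmol/kg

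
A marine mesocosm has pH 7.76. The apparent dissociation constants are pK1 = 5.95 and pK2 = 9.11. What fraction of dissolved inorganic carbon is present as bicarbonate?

α₁ = 0.943

α₁ = 1 / (1 + [H⁺]/K1 + K2/[H⁺]) = 1 / (1 + 10^-1.81 + 10^-1.35)
   = 1 / (1 + 0.015488 + 0.044668) = 1/1.0602 = 0.9433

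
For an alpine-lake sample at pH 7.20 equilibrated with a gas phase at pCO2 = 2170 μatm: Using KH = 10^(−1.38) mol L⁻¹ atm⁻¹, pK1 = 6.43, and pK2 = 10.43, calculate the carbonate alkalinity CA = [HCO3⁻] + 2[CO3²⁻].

[CO2*] = KH · pCO2 = 10^(−1.38) × 2170×10^-6 = 9.046×10^-5 mol/L
α₀ = 1/(1 + K1/[H⁺] + K1K2/[H⁺]²) = 1/(1 + 10^+0.77 + 10^-2.46) = 0.1451
DIC = [CO2*]/α₀ = 9.046×10^-5 / 0.1451 = 0.6234 mmol/L
CA = (α₁ + 2α₂)·DIC = (0.8544 + 2×0.0005031) × 0.6234 = 0.533 mmol/L

CA = 0.533 mmol/L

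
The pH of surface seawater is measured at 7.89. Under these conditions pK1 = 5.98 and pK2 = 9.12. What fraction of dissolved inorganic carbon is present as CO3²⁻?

α₂ = 0.0550

α₂ = 1 / (1 + [H⁺]/K2 + [H⁺]²/(K1K2)) = 1 / (1 + 10^+1.23 + 10^-0.68)
   = 1 / (1 + 16.982 + 0.20893) = 1/18.191 = 0.05497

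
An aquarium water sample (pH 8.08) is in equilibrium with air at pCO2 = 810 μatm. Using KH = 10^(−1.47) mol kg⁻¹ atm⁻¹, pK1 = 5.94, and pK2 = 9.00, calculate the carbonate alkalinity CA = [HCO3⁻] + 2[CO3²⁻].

[CO2*] = KH · pCO2 = 10^(−1.47) × 810×10^-6 = 2.745×10^-5 mol/kg
α₀ = 1/(1 + K1/[H⁺] + K1K2/[H⁺]²) = 1/(1 + 10^+2.14 + 10^+1.22) = 0.006425
DIC = [CO2*]/α₀ = 2.745×10^-5 / 0.006425 = 4.272 mmol/kg
CA = (α₁ + 2α₂)·DIC = (0.8869 + 2×0.1066) × 4.272 = 4.70 mmol/kg

CA = 4.70 mmol/kg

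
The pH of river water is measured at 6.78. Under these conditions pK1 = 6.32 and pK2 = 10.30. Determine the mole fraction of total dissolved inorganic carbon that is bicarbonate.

α₁ = 1 / (1 + [H⁺]/K1 + K2/[H⁺]) = 1 / (1 + 10^-0.46 + 10^-3.52)
   = 1 / (1 + 0.34674 + 0.00030200) = 1/1.3470 = 0.7424

α₁ = 0.742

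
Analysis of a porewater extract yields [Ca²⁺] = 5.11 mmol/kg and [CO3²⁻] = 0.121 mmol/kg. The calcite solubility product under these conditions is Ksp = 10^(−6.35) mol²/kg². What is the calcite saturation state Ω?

Ω = 1.38

Ksp = 10^(−6.35) = 4.467×10^-7
Ω = [Ca²⁺][CO3²⁻]/Ksp = (5.11×10^-3)(0.121×10^-3) / 4.467×10^-7 = 1.38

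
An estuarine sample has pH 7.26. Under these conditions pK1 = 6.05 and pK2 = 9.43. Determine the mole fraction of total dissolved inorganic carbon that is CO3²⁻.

α₂ = 1 / (1 + [H⁺]/K2 + [H⁺]²/(K1K2)) = 1 / (1 + 10^+2.17 + 10^+0.96)
   = 1 / (1 + 147.91 + 9.1201) = 1/158.03 = 0.006328

α₂ = 0.00633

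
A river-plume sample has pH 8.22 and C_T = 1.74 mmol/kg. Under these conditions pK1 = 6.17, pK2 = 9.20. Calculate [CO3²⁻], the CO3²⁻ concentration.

α₂ = 1 / (1 + [H⁺]/K2 + [H⁺]²/(K1K2)) = 1 / (1 + 10^+0.98 + 10^-1.07)
   = 1 / (1 + 9.5499 + 0.085114) = 1/10.635 = 0.09403
[CO3²⁻] = α₂ × DIC = 0.09403 × 1.74 = 0.164 mmol/kg

[CO3²⁻] = 0.164 mmol/kg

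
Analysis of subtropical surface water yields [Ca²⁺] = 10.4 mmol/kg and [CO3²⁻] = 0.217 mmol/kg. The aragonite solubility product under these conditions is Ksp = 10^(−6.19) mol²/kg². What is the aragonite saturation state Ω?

Ksp = 10^(−6.19) = 6.457×10^-7
Ω = [Ca²⁺][CO3²⁻]/Ksp = (10.4×10^-3)(0.217×10^-3) / 6.457×10^-7 = 3.50

Ω = 3.50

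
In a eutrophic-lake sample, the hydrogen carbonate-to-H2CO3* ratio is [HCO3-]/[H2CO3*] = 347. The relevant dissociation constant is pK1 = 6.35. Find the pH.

pH = 8.89

From K1 = [H⁺][HCO3-]/[H2CO3*]:  pH = pK1 + log₁₀([HCO3-]/[H2CO3*])
log₁₀(347) = +2.540
pH = 6.35 + (+2.540) = 8.89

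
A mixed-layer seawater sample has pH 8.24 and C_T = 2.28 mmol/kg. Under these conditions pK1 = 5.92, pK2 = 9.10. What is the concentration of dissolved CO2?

[CO2*] = 9.55 μmol/kg

α₀ = 1 / (1 + K1/[H⁺] + K1K2/[H⁺]²) = 1 / (1 + 10^+2.32 + 10^+1.46)
   = 1 / (1 + 208.93 + 28.840) = 1/238.77 = 0.004188
[CO2*] = α₀ × DIC = 0.004188 × 2.28 = 0.00955 mmol/kg = 9.55 μmol/kg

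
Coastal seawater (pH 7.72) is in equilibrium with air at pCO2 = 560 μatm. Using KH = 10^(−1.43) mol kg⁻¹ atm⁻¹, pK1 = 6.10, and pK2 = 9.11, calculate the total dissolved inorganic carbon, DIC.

DIC = 0.923 mmol/kg

[CO2*] = KH · pCO2 = 10^(−1.43) × 560×10^-6 = 2.081×10^-5 mol/kg
α₀ = 1/(1 + K1/[H⁺] + K1K2/[H⁺]²) = 1/(1 + 10^+1.62 + 10^+0.23) = 0.02253
DIC = [CO2*]/α₀ = 2.081×10^-5 / 0.02253 = 0.923 mmol/kg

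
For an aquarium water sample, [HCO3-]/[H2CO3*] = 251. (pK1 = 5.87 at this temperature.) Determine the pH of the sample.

From K1 = [H⁺][HCO3-]/[H2CO3*]:  pH = pK1 + log₁₀([HCO3-]/[H2CO3*])
log₁₀(251) = +2.400
pH = 5.87 + (+2.400) = 8.27

pH = 8.27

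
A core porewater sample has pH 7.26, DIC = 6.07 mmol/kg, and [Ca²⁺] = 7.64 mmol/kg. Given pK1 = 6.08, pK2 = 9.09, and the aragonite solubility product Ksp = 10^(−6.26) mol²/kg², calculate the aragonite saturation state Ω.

α₂ = 1 / (1 + [H⁺]/K2 + [H⁺]²/(K1K2)) = 1 / (1 + 10^+1.83 + 10^+0.65)
   = 1 / (1 + 67.608 + 4.4668) = 1/73.075 = 0.01368
[CO3²⁻] = α₂ × DIC = 0.01368 × 6.07 = 0.08307 mmol/kg
Ksp = 10^(−6.26) = 5.495×10^-7
Ω = [Ca²⁺][CO3²⁻]/Ksp = (7.64×10^-3)(8.307×10^-5) / 5.495×10^-7 = 1.15

Ω = 1.15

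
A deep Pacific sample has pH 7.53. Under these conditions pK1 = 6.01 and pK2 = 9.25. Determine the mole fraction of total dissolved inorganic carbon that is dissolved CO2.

α₀ = 0.0288

α₀ = 1 / (1 + K1/[H⁺] + K1K2/[H⁺]²) = 1 / (1 + 10^+1.52 + 10^-0.20)
   = 1 / (1 + 33.113 + 0.63096) = 1/34.744 = 0.02878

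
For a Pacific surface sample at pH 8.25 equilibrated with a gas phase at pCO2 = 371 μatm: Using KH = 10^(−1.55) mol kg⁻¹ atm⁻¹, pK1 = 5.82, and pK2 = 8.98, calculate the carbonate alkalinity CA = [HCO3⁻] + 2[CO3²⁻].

CA = 3.86 mmol/kg

[CO2*] = KH · pCO2 = 10^(−1.55) × 371×10^-6 = 1.046×10^-5 mol/kg
α₀ = 1/(1 + K1/[H⁺] + K1K2/[H⁺]²) = 1/(1 + 10^+2.43 + 10^+1.70) = 0.003122
DIC = [CO2*]/α₀ = 1.046×10^-5 / 0.003122 = 3.349 mmol/kg
CA = (α₁ + 2α₂)·DIC = (0.8404 + 2×0.1565) × 3.349 = 3.86 mmol/kg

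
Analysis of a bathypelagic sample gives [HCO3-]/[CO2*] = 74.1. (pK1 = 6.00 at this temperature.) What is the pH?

pH = 7.87

From K1 = [H⁺][HCO3-]/[CO2*]:  pH = pK1 + log₁₀([HCO3-]/[CO2*])
log₁₀(74.1) = +1.870
pH = 6.00 + (+1.870) = 7.87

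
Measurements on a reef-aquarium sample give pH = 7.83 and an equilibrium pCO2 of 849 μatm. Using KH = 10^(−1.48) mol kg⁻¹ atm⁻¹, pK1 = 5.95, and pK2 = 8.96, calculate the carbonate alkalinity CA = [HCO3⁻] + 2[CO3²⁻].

CA = 2.45 mmol/kg

[CO2*] = KH · pCO2 = 10^(−1.48) × 849×10^-6 = 2.811×10^-5 mol/kg
α₀ = 1/(1 + K1/[H⁺] + K1K2/[H⁺]²) = 1/(1 + 10^+1.88 + 10^+0.75) = 0.01212
DIC = [CO2*]/α₀ = 2.811×10^-5 / 0.01212 = 2.319 mmol/kg
CA = (α₁ + 2α₂)·DIC = (0.9197 + 2×0.06818) × 2.319 = 2.45 mmol/kg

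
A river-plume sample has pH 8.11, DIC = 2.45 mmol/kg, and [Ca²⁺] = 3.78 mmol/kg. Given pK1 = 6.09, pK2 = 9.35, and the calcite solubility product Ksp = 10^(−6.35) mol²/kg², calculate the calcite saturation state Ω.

Ω = 1.12

α₂ = 1 / (1 + [H⁺]/K2 + [H⁺]²/(K1K2)) = 1 / (1 + 10^+1.24 + 10^-0.78)
   = 1 / (1 + 17.378 + 0.16596) = 1/18.544 = 0.05393
[CO3²⁻] = α₂ × DIC = 0.05393 × 2.45 = 0.1321 mmol/kg
Ksp = 10^(−6.35) = 4.467×10^-7
Ω = [Ca²⁺][CO3²⁻]/Ksp = (3.78×10^-3)(1.321×10^-4) / 4.467×10^-7 = 1.12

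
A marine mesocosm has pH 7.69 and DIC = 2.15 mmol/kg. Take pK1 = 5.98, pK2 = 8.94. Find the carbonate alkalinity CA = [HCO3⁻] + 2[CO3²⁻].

CA = 2.22 mmol/kg

CA = [HCO3⁻] + 2[CO3²⁻] = (α₁ + 2α₂)·DIC
At pH 7.69: [H⁺]/K1 = 10^-1.71 = 0.019498, K2/[H⁺] = 10^-1.25 = 0.056234
α₁ = 1/(1 + 0.019498 + 0.056234) = 1/1.0757 = 0.9296; α₂ = α₁·K2/[H⁺] = 0.05228
α₁ + 2α₂ = 1.0341
CA = 1.0341 × 2.15 = 2.22 mmol/kg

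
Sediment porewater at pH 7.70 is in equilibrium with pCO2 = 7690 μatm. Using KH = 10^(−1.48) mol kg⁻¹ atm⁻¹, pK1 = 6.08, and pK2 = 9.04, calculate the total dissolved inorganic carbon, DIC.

[CO2*] = KH · pCO2 = 10^(−1.48) × 7690×10^-6 = 2.546×10^-4 mol/kg
α₀ = 1/(1 + K1/[H⁺] + K1K2/[H⁺]²) = 1/(1 + 10^+1.62 + 10^+0.28) = 0.02243
DIC = [CO2*]/α₀ = 2.546×10^-4 / 0.02243 = 11.4 mmol/kg

DIC = 11.4 mmol/kg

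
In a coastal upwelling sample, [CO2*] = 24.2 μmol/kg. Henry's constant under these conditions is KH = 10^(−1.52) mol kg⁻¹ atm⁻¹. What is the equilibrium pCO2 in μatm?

pCO2 = 801 μatm

KH = 10^(−1.52) = 3.020×10^-2 mol kg⁻¹ atm⁻¹
pCO2 = [CO2*]/KH = 24.2×10^-6 / 3.020×10^-2 = 8.01×10^-4 atm = 801 μatm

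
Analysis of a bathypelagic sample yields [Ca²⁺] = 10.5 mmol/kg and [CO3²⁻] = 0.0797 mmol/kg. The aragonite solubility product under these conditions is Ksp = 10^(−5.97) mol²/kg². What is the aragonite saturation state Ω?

Ksp = 10^(−5.97) = 1.072×10^-6
Ω = [Ca²⁺][CO3²⁻]/Ksp = (10.5×10^-3)(0.0797×10^-3) / 1.072×10^-6 = 0.781

Ω = 0.781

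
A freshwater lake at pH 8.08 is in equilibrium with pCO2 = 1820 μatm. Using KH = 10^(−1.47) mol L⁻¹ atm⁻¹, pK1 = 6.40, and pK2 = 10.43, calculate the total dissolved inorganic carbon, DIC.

DIC = 3.03 mmol/L

[CO2*] = KH · pCO2 = 10^(−1.47) × 1820×10^-6 = 6.167×10^-5 mol/L
α₀ = 1/(1 + K1/[H⁺] + K1K2/[H⁺]²) = 1/(1 + 10^+1.68 + 10^-0.67) = 0.02038
DIC = [CO2*]/α₀ = 6.167×10^-5 / 0.02038 = 3.03 mmol/L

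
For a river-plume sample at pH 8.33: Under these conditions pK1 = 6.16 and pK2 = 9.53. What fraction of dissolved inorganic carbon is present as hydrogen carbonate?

α₁ = 0.935

α₁ = 1 / (1 + [H⁺]/K1 + K2/[H⁺]) = 1 / (1 + 10^-2.17 + 10^-1.20)
   = 1 / (1 + 0.0067608 + 0.063096) = 1/1.0699 = 0.9347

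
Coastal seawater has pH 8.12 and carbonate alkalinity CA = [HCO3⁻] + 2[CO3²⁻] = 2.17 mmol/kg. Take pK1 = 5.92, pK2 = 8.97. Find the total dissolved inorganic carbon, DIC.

DIC = 1.94 mmol/kg

CA = [HCO3⁻] + 2[CO3²⁻] = (α₁ + 2α₂)·DIC
At pH 8.12: [H⁺]/K1 = 10^-2.20 = 0.0063096, K2/[H⁺] = 10^-0.85 = 0.14125
α₁ = 1/(1 + 0.0063096 + 0.14125) = 1/1.1476 = 0.8714; α₂ = α₁·K2/[H⁺] = 0.1231
α₁ + 2α₂ = 1.1176
DIC = CA / (α₁ + 2α₂) = 2.17 / 1.1176 = 1.94 mmol/kg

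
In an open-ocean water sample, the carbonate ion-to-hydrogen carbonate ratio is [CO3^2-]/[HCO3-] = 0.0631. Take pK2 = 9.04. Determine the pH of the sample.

From K2 = [H⁺][CO3^2-]/[HCO3-]:  pH = pK2 + log₁₀([CO3^2-]/[HCO3-])
log₁₀(0.0631) = -1.200
pH = 9.04 + (-1.200) = 7.84

pH = 7.84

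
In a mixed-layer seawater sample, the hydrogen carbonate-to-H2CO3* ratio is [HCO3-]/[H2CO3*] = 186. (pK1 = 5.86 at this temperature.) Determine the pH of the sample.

From K1 = [H⁺][HCO3-]/[H2CO3*]:  pH = pK1 + log₁₀([HCO3-]/[H2CO3*])
log₁₀(186) = +2.270
pH = 5.86 + (+2.270) = 8.13

pH = 8.13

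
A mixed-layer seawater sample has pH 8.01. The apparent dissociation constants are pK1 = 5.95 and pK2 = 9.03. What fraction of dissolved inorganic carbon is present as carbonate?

α₂ = 1 / (1 + [H⁺]/K2 + [H⁺]²/(K1K2)) = 1 / (1 + 10^+1.02 + 10^-1.04)
   = 1 / (1 + 10.471 + 0.091201) = 1/11.562 = 0.08649

α₂ = 0.0865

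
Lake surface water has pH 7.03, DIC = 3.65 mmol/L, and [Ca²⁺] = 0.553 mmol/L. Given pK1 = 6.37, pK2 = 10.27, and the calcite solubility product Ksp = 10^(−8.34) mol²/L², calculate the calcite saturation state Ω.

α₂ = 1 / (1 + [H⁺]/K2 + [H⁺]²/(K1K2)) = 1 / (1 + 10^+3.24 + 10^+2.58)
   = 1 / (1 + 1737.8 + 380.19) = 1/2119.0 = 0.0004719
[CO3²⁻] = α₂ × DIC = 0.0004719 × 3.65 = 0.001723 mmol/L = 1.723 μmol/L
Ksp = 10^(−8.34) = 4.571×10^-9
Ω = [Ca²⁺][CO3²⁻]/Ksp = (0.553×10^-3)(1.723×10^-6) / 4.571×10^-9 = 0.208

Ω = 0.208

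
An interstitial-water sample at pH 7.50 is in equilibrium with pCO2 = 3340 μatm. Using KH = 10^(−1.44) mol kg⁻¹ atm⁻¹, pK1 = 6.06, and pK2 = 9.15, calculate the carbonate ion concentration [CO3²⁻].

[CO2*] = KH · pCO2 = 10^(−1.44) × 3340×10^-6 = 1.213×10^-4 mol/kg
α₀ = 1/(1 + K1/[H⁺] + K1K2/[H⁺]²) = 1/(1 + 10^+1.44 + 10^-0.21) = 0.03429
DIC = [CO2*]/α₀ = 1.213×10^-4 / 0.03429 = 3.536 mmol/kg
[CO3²⁻] = α₂·DIC; α₂ = 0.02115, so [CO3²⁻] = 0.02115 × 3.536 = 0.0748 mmol/kg

[CO3²⁻] = 0.0748 mmol/kg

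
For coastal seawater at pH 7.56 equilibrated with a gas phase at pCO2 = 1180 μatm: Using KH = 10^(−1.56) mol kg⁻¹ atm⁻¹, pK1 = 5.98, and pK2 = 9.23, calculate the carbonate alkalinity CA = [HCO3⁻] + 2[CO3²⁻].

[CO2*] = KH · pCO2 = 10^(−1.56) × 1180×10^-6 = 3.250×10^-5 mol/kg
α₀ = 1/(1 + K1/[H⁺] + K1K2/[H⁺]²) = 1/(1 + 10^+1.58 + 10^-0.09) = 0.02511
DIC = [CO2*]/α₀ = 3.250×10^-5 / 0.02511 = 1.295 mmol/kg
CA = (α₁ + 2α₂)·DIC = (0.9545 + 2×0.02041) × 1.295 = 1.29 mmol/kg

CA = 1.29 mmol/kg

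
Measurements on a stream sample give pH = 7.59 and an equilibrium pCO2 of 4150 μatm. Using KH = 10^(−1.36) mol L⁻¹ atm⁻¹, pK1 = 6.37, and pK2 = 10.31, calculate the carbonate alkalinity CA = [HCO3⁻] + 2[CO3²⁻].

[CO2*] = KH · pCO2 = 10^(−1.36) × 4150×10^-6 = 1.812×10^-4 mol/L
α₀ = 1/(1 + K1/[H⁺] + K1K2/[H⁺]²) = 1/(1 + 10^+1.22 + 10^-1.50) = 0.05673
DIC = [CO2*]/α₀ = 1.812×10^-4 / 0.05673 = 3.193 mmol/L
CA = (α₁ + 2α₂)·DIC = (0.9415 + 2×0.001794) × 3.193 = 3.02 mmol/L

CA = 3.02 mmol/L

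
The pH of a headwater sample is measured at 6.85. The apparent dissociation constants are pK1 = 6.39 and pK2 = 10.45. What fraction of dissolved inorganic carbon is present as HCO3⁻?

α₁ = 1 / (1 + [H⁺]/K1 + K2/[H⁺]) = 1 / (1 + 10^-0.46 + 10^-3.60)
   = 1 / (1 + 0.34674 + 0.00025119) = 1/1.3470 = 0.7424

α₁ = 0.742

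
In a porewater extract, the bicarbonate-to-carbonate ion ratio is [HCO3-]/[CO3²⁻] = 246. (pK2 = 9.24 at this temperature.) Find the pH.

From K2 = [H⁺][CO3²⁻]/[HCO3-]:  pH = pK2 − log₁₀([HCO3-]/[CO3²⁻])
log₁₀(246) = +2.391
pH = 9.24 − (+2.391) = 6.85

pH = 6.85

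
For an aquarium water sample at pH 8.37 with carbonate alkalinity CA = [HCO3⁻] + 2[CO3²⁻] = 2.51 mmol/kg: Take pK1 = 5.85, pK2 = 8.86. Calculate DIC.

CA = [HCO3⁻] + 2[CO3²⁻] = (α₁ + 2α₂)·DIC
At pH 8.37: [H⁺]/K1 = 10^-2.52 = 0.0030200, K2/[H⁺] = 10^-0.49 = 0.32359
α₁ = 1/(1 + 0.0030200 + 0.32359) = 1/1.3266 = 0.7538; α₂ = α₁·K2/[H⁺] = 0.2439
α₁ + 2α₂ = 1.2416
DIC = CA / (α₁ + 2α₂) = 2.51 / 1.2416 = 2.02 mmol/kg

DIC = 2.02 mmol/kg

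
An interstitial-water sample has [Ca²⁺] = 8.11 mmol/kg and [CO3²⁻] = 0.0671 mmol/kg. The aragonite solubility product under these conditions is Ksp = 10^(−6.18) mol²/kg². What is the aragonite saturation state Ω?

Ω = 0.824

Ksp = 10^(−6.18) = 6.607×10^-7
Ω = [Ca²⁺][CO3²⁻]/Ksp = (8.11×10^-3)(0.0671×10^-3) / 6.607×10^-7 = 0.824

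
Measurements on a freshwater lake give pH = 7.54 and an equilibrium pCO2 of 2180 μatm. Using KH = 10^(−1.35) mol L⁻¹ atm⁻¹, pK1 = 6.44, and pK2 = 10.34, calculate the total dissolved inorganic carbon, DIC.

[CO2*] = KH · pCO2 = 10^(−1.35) × 2180×10^-6 = 9.738×10^-5 mol/L
α₀ = 1/(1 + K1/[H⁺] + K1K2/[H⁺]²) = 1/(1 + 10^+1.10 + 10^-1.70) = 0.07348
DIC = [CO2*]/α₀ = 9.738×10^-5 / 0.07348 = 1.33 mmol/L

DIC = 1.33 mmol/L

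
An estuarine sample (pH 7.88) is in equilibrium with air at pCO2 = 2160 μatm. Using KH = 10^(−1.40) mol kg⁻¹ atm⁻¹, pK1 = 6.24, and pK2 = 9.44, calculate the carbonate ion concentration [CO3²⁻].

[CO3²⁻] = 0.103 mmol/kg

[CO2*] = KH · pCO2 = 10^(−1.40) × 2160×10^-6 = 8.599×10^-5 mol/kg
α₀ = 1/(1 + K1/[H⁺] + K1K2/[H⁺]²) = 1/(1 + 10^+1.64 + 10^+0.08) = 0.02181
DIC = [CO2*]/α₀ = 8.599×10^-5 / 0.02181 = 3.943 mmol/kg
[CO3²⁻] = α₂·DIC; α₂ = 0.02622, so [CO3²⁻] = 0.02622 × 3.943 = 0.103 mmol/kg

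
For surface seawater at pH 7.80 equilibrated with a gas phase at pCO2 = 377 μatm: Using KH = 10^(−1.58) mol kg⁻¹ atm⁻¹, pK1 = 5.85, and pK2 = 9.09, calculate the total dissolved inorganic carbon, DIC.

[CO2*] = KH · pCO2 = 10^(−1.58) × 377×10^-6 = 9.916×10^-6 mol/kg
α₀ = 1/(1 + K1/[H⁺] + K1K2/[H⁺]²) = 1/(1 + 10^+1.95 + 10^+0.66) = 0.01056
DIC = [CO2*]/α₀ = 9.916×10^-6 / 0.01056 = 0.939 mmol/kg

DIC = 0.939 mmol/kg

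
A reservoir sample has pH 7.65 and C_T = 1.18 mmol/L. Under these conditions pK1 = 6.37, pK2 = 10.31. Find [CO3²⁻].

α₂ = 1 / (1 + [H⁺]/K2 + [H⁺]²/(K1K2)) = 1 / (1 + 10^+2.66 + 10^+1.38)
   = 1 / (1 + 457.09 + 23.988) = 1/482.08 = 0.002074
[CO3²⁻] = α₂ × DIC = 0.002074 × 1.18 = 0.00245 mmol/L = 2.45 μmol/L

[CO3²⁻] = 2.45 μmol/L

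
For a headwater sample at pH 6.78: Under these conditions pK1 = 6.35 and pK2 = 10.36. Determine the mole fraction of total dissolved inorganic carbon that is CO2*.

α₀ = 1 / (1 + K1/[H⁺] + K1K2/[H⁺]²) = 1 / (1 + 10^+0.43 + 10^-3.15)
   = 1 / (1 + 2.6915 + 0.00070795) = 1/3.6922 = 0.2708

α₀ = 0.271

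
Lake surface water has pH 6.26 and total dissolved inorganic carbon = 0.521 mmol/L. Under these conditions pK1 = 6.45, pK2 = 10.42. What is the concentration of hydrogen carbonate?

[HCO3⁻] = 0.204 mmol/L

α₁ = 1 / (1 + [H⁺]/K1 + K2/[H⁺]) = 1 / (1 + 10^+0.19 + 10^-4.16)
   = 1 / (1 + 1.5488 + 6.9183×10^-5) = 1/2.5489 = 0.3923
[HCO3⁻] = α₁ × DIC = 0.3923 × 0.521 = 0.204 mmol/L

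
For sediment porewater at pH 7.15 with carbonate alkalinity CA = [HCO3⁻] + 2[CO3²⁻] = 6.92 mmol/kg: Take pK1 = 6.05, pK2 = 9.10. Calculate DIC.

DIC = 7.38 mmol/kg

CA = [HCO3⁻] + 2[CO3²⁻] = (α₁ + 2α₂)·DIC
At pH 7.15: [H⁺]/K1 = 10^-1.10 = 0.079433, K2/[H⁺] = 10^-1.95 = 0.011220
α₁ = 1/(1 + 0.079433 + 0.011220) = 1/1.0907 = 0.9169; α₂ = α₁·K2/[H⁺] = 0.01029
α₁ + 2α₂ = 0.9375
DIC = CA / (α₁ + 2α₂) = 6.92 / 0.9375 = 7.38 mmol/kg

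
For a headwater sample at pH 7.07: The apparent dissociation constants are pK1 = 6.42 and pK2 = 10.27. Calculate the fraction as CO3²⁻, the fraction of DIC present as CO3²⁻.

α₂ = 0.000515

α₂ = 1 / (1 + [H⁺]/K2 + [H⁺]²/(K1K2)) = 1 / (1 + 10^+3.20 + 10^+2.55)
   = 1 / (1 + 1584.9 + 354.81) = 1/1940.7 = 0.0005153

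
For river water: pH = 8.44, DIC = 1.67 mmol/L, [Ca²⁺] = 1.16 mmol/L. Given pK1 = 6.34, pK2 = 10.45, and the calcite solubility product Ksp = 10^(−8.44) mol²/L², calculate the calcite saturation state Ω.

Ω = 5.12

α₂ = 1 / (1 + [H⁺]/K2 + [H⁺]²/(K1K2)) = 1 / (1 + 10^+2.01 + 10^-0.09)
   = 1 / (1 + 102.33 + 0.81283) = 1/104.14 = 0.009602
[CO3²⁻] = α₂ × DIC = 0.009602 × 1.67 = 0.01604 mmol/L = 16.04 μmol/L
Ksp = 10^(−8.44) = 3.631×10^-9
Ω = [Ca²⁺][CO3²⁻]/Ksp = (1.16×10^-3)(1.604×10^-5) / 3.631×10^-9 = 5.12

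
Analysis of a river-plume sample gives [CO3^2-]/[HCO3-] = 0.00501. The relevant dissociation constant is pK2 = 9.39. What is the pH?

From K2 = [H⁺][CO3^2-]/[HCO3-]:  pH = pK2 + log₁₀([CO3^2-]/[HCO3-])
log₁₀(0.00501) = -2.300
pH = 9.39 + (-2.300) = 7.09

pH = 7.09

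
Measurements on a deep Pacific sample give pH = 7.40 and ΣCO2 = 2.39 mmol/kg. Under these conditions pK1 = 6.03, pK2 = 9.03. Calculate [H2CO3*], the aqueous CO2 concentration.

α₀ = 1 / (1 + K1/[H⁺] + K1K2/[H⁺]²) = 1 / (1 + 10^+1.37 + 10^-0.26)
   = 1 / (1 + 23.442 + 0.54954) = 1/24.992 = 0.04001
[CO2*] = α₀ × DIC = 0.04001 × 2.39 = 0.0956 mmol/kg

[CO2*] = 0.0956 mmol/kg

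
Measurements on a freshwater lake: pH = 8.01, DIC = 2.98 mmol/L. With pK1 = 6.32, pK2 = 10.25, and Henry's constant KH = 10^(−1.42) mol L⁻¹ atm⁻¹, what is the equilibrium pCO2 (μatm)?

α₀ = 1 / (1 + K1/[H⁺] + K1K2/[H⁺]²) = 1 / (1 + 10^+1.69 + 10^-0.55)
   = 1 / (1 + 48.978 + 0.28184) = 1/50.260 = 0.01990
[CO2*] = α₀ × DIC = 0.01990 × 2.98 = 0.05929 mmol/L
pCO2 = [CO2*]/KH = 5.929×10^-5 / 3.802×10^-2 = 1560 μatm

pCO2 = 1560 μatm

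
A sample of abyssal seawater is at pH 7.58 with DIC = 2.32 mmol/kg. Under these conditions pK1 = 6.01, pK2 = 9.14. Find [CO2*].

[CO2*] = 0.0592 mmol/kg

α₀ = 1 / (1 + K1/[H⁺] + K1K2/[H⁺]²) = 1 / (1 + 10^+1.57 + 10^+0.01)
   = 1 / (1 + 37.154 + 1.0233) = 1/39.177 = 0.02553
[CO2*] = α₀ × DIC = 0.02553 × 2.32 = 0.0592 mmol/kg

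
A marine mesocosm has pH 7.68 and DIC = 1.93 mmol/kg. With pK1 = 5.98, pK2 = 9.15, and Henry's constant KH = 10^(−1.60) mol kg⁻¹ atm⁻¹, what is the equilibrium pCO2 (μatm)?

pCO2 = 1450 μatm

α₀ = 1 / (1 + K1/[H⁺] + K1K2/[H⁺]²) = 1 / (1 + 10^+1.70 + 10^+0.23)
   = 1 / (1 + 50.119 + 1.6982) = 1/52.817 = 0.01893
[CO2*] = α₀ × DIC = 0.01893 × 1.93 = 0.03654 mmol/kg
pCO2 = [CO2*]/KH = 3.654×10^-5 / 2.512×10^-2 = 1450 μatm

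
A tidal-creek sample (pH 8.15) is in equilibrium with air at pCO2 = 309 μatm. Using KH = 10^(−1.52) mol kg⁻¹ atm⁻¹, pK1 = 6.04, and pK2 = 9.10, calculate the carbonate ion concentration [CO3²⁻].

[CO2*] = KH · pCO2 = 10^(−1.52) × 309×10^-6 = 9.332×10^-6 mol/kg
α₀ = 1/(1 + K1/[H⁺] + K1K2/[H⁺]²) = 1/(1 + 10^+2.11 + 10^+1.16) = 0.006931
DIC = [CO2*]/α₀ = 9.332×10^-6 / 0.006931 = 1.346 mmol/kg
[CO3²⁻] = α₂·DIC; α₂ = 0.1002, so [CO3²⁻] = 0.1002 × 1.346 = 0.135 mmol/kg

[CO3²⁻] = 0.135 mmol/kg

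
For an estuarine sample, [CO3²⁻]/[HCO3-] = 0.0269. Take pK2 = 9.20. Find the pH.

pH = 7.63

From K2 = [H⁺][CO3²⁻]/[HCO3-]:  pH = pK2 + log₁₀([CO3²⁻]/[HCO3-])
log₁₀(0.0269) = -1.570
pH = 9.20 + (-1.570) = 7.63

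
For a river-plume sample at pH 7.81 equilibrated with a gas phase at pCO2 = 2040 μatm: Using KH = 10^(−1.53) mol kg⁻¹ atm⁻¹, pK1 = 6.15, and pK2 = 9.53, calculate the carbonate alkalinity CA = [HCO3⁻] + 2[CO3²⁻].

CA = 2.86 mmol/kg

[CO2*] = KH · pCO2 = 10^(−1.53) × 2040×10^-6 = 6.020×10^-5 mol/kg
α₀ = 1/(1 + K1/[H⁺] + K1K2/[H⁺]²) = 1/(1 + 10^+1.66 + 10^-0.06) = 0.02102
DIC = [CO2*]/α₀ = 6.020×10^-5 / 0.02102 = 2.865 mmol/kg
CA = (α₁ + 2α₂)·DIC = (0.9607 + 2×0.01831) × 2.865 = 2.86 mmol/kg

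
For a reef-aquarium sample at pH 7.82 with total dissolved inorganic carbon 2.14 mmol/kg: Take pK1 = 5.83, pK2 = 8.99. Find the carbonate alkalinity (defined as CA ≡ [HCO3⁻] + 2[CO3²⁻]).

CA = [HCO3⁻] + 2[CO3²⁻] = (α₁ + 2α₂)·DIC
At pH 7.82: [H⁺]/K1 = 10^-1.99 = 0.010233, K2/[H⁺] = 10^-1.17 = 0.067608
α₁ = 1/(1 + 0.010233 + 0.067608) = 1/1.0778 = 0.9278; α₂ = α₁·K2/[H⁺] = 0.06273
α₁ + 2α₂ = 1.0532
CA = 1.0532 × 2.14 = 2.25 mmol/kg

CA = 2.25 mmol/kg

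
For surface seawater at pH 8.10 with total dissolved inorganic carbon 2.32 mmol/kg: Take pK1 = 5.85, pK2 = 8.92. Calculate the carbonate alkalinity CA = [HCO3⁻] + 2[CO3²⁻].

CA = 2.61 mmol/kg

CA = [HCO3⁻] + 2[CO3²⁻] = (α₁ + 2α₂)·DIC
At pH 8.10: [H⁺]/K1 = 10^-2.25 = 0.0056234, K2/[H⁺] = 10^-0.82 = 0.15136
α₁ = 1/(1 + 0.0056234 + 0.15136) = 1/1.1570 = 0.8643; α₂ = α₁·K2/[H⁺] = 0.1308
α₁ + 2α₂ = 1.1260
CA = 1.1260 × 2.32 = 2.61 mmol/kg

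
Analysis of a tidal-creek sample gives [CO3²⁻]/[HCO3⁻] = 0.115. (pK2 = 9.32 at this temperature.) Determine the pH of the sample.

pH = 8.38

From K2 = [H⁺][CO3²⁻]/[HCO3⁻]:  pH = pK2 + log₁₀([CO3²⁻]/[HCO3⁻])
log₁₀(0.115) = -0.939
pH = 9.32 + (-0.939) = 8.38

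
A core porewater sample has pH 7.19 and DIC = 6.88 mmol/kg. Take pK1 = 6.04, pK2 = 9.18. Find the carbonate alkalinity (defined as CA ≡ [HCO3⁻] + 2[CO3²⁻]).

CA = [HCO3⁻] + 2[CO3²⁻] = (α₁ + 2α₂)·DIC
At pH 7.19: [H⁺]/K1 = 10^-1.15 = 0.070795, K2/[H⁺] = 10^-1.99 = 0.010233
α₁ = 1/(1 + 0.070795 + 0.010233) = 1/1.0810 = 0.9250; α₂ = α₁·K2/[H⁺] = 0.009466
α₁ + 2α₂ = 0.9440
CA = 0.9440 × 6.88 = 6.49 mmol/kg

CA = 6.49 mmol/kg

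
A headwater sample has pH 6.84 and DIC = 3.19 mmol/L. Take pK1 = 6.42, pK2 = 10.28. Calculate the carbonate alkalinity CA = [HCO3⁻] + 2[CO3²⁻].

CA = 2.31 mmol/L

CA = [HCO3⁻] + 2[CO3²⁻] = (α₁ + 2α₂)·DIC
At pH 6.84: [H⁺]/K1 = 10^-0.42 = 0.38019, K2/[H⁺] = 10^-3.44 = 0.00036308
α₁ = 1/(1 + 0.38019 + 0.00036308) = 1/1.3806 = 0.7243; α₂ = α₁·K2/[H⁺] = 0.0002630
α₁ + 2α₂ = 0.7249
CA = 0.7249 × 3.19 = 2.31 mmol/L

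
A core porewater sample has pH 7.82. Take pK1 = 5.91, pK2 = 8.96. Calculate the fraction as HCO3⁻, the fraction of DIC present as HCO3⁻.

α₁ = 0.922

α₁ = 1 / (1 + [H⁺]/K1 + K2/[H⁺]) = 1 / (1 + 10^-1.91 + 10^-1.14)
   = 1 / (1 + 0.012303 + 0.072444) = 1/1.0847 = 0.9219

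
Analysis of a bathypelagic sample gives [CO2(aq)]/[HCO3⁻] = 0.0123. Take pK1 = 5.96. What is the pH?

pH = 7.87

From K1 = [H⁺][HCO3⁻]/[CO2(aq)]:  pH = pK1 − log₁₀([CO2(aq)]/[HCO3⁻])
log₁₀(0.0123) = -1.910
pH = 5.96 − (-1.910) = 7.87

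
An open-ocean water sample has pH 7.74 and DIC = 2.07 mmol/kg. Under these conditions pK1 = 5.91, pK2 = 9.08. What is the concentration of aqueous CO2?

[CO2*] = 0.0289 mmol/kg

α₀ = 1 / (1 + K1/[H⁺] + K1K2/[H⁺]²) = 1 / (1 + 10^+1.83 + 10^+0.49)
   = 1 / (1 + 67.608 + 3.0903) = 1/71.699 = 0.01395
[CO2*] = α₀ × DIC = 0.01395 × 2.07 = 0.0289 mmol/kg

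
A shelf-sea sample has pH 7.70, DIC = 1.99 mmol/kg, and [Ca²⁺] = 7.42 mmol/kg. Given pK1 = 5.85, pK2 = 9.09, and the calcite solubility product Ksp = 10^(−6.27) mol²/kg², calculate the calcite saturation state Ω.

α₂ = 1 / (1 + [H⁺]/K2 + [H⁺]²/(K1K2)) = 1 / (1 + 10^+1.39 + 10^-0.46)
   = 1 / (1 + 24.547 + 0.34674) = 1/25.894 = 0.03862
[CO3²⁻] = α₂ × DIC = 0.03862 × 1.99 = 0.07685 mmol/kg
Ksp = 10^(−6.27) = 5.370×10^-7
Ω = [Ca²⁺][CO3²⁻]/Ksp = (7.42×10^-3)(7.685×10^-5) / 5.370×10^-7 = 1.06

Ω = 1.06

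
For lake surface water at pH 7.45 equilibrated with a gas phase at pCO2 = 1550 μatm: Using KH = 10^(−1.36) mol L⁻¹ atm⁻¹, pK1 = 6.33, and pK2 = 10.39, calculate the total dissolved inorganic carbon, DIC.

DIC = 0.961 mmol/L

[CO2*] = KH · pCO2 = 10^(−1.36) × 1550×10^-6 = 6.766×10^-5 mol/L
α₀ = 1/(1 + K1/[H⁺] + K1K2/[H⁺]²) = 1/(1 + 10^+1.12 + 10^-1.82) = 0.07043
DIC = [CO2*]/α₀ = 6.766×10^-5 / 0.07043 = 0.961 mmol/L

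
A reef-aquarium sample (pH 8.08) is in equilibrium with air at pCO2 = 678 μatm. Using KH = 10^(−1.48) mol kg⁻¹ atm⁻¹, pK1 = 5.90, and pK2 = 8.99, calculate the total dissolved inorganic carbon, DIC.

DIC = 3.84 mmol/kg

[CO2*] = KH · pCO2 = 10^(−1.48) × 678×10^-6 = 2.245×10^-5 mol/kg
α₀ = 1/(1 + K1/[H⁺] + K1K2/[H⁺]²) = 1/(1 + 10^+2.18 + 10^+1.27) = 0.005849
DIC = [CO2*]/α₀ = 2.245×10^-5 / 0.005849 = 3.84 mmol/kg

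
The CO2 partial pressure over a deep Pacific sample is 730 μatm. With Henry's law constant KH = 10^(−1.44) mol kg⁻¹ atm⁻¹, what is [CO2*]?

[CO2*] = 26.5 μmol/kg

KH = 10^(−1.44) = 3.631×10^-2 mol kg⁻¹ atm⁻¹
[CO2*] = KH · pCO2 = 3.631×10^-2 × 730×10^-6 atm = 2.65×10^-5 mol/kg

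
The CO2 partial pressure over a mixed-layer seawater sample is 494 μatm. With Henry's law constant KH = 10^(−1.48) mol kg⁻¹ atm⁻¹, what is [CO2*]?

[CO2*] = 16.4 μmol/kg

KH = 10^(−1.48) = 3.311×10^-2 mol kg⁻¹ atm⁻¹
[CO2*] = KH · pCO2 = 3.311×10^-2 × 494×10^-6 atm = 1.64×10^-5 mol/kg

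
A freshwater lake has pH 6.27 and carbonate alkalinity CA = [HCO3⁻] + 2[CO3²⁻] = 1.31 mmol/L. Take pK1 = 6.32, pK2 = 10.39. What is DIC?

DIC = 2.78 mmol/L

CA = [HCO3⁻] + 2[CO3²⁻] = (α₁ + 2α₂)·DIC
At pH 6.27: [H⁺]/K1 = 10^0.05 = 1.1220, K2/[H⁺] = 10^-4.12 = 7.5858×10^-5
α₁ = 1/(1 + 1.1220 + 7.5858×10^-5) = 1/2.1221 = 0.4712; α₂ = α₁·K2/[H⁺] = 3.575×10^-5
α₁ + 2α₂ = 0.4713
DIC = CA / (α₁ + 2α₂) = 1.31 / 0.4713 = 2.78 mmol/L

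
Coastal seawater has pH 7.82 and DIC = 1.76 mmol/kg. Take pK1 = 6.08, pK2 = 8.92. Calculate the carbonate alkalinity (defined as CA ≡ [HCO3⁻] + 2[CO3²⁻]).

CA = [HCO3⁻] + 2[CO3²⁻] = (α₁ + 2α₂)·DIC
At pH 7.82: [H⁺]/K1 = 10^-1.74 = 0.018197, K2/[H⁺] = 10^-1.10 = 0.079433
α₁ = 1/(1 + 0.018197 + 0.079433) = 1/1.0976 = 0.9111; α₂ = α₁·K2/[H⁺] = 0.07237
α₁ + 2α₂ = 1.0558
CA = 1.0558 × 1.76 = 1.86 mmol/kg

CA = 1.86 mmol/kg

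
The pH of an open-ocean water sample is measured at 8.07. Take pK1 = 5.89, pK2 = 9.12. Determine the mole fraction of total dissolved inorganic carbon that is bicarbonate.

α₁ = 1 / (1 + [H⁺]/K1 + K2/[H⁺]) = 1 / (1 + 10^-2.18 + 10^-1.05)
   = 1 / (1 + 0.0066069 + 0.089125) = 1/1.0957 = 0.9126

α₁ = 0.913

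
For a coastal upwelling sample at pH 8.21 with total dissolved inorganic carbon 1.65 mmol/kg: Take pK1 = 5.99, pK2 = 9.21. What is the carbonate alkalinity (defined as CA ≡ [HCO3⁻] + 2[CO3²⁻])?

CA = 1.79 mmol/kg

CA = [HCO3⁻] + 2[CO3²⁻] = (α₁ + 2α₂)·DIC
At pH 8.21: [H⁺]/K1 = 10^-2.22 = 0.0060256, K2/[H⁺] = 10^-1.00 = 0.10000
α₁ = 1/(1 + 0.0060256 + 0.10000) = 1/1.1060 = 0.9041; α₂ = α₁·K2/[H⁺] = 0.09041
α₁ + 2α₂ = 1.0850
CA = 1.0850 × 1.65 = 1.79 mmol/kg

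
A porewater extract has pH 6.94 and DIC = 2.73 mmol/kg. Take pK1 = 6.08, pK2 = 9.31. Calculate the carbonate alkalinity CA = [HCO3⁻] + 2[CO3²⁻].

CA = [HCO3⁻] + 2[CO3²⁻] = (α₁ + 2α₂)·DIC
At pH 6.94: [H⁺]/K1 = 10^-0.86 = 0.13804, K2/[H⁺] = 10^-2.37 = 0.0042658
α₁ = 1/(1 + 0.13804 + 0.0042658) = 1/1.1423 = 0.8754; α₂ = α₁·K2/[H⁺] = 0.003734
α₁ + 2α₂ = 0.8829
CA = 0.8829 × 2.73 = 2.41 mmol/kg

CA = 2.41 mmol/kg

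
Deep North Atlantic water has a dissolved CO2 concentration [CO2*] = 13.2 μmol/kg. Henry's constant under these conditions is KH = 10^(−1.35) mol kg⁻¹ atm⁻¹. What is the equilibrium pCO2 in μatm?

KH = 10^(−1.35) = 4.467×10^-2 mol kg⁻¹ atm⁻¹
pCO2 = [CO2*]/KH = 13.2×10^-6 / 4.467×10^-2 = 2.96×10^-4 atm = 296 μatm

pCO2 = 296 μatm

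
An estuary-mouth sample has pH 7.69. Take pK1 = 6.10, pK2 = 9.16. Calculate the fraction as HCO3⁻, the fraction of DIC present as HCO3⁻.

α₁ = 0.944

α₁ = 1 / (1 + [H⁺]/K1 + K2/[H⁺]) = 1 / (1 + 10^-1.59 + 10^-1.47)
   = 1 / (1 + 0.025704 + 0.033884) = 1/1.0596 = 0.9438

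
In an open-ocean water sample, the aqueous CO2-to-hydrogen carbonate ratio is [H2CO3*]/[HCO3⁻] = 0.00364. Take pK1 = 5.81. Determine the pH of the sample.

pH = 8.25

From K1 = [H⁺][HCO3⁻]/[H2CO3*]:  pH = pK1 − log₁₀([H2CO3*]/[HCO3⁻])
log₁₀(0.00364) = -2.439
pH = 5.81 − (-2.439) = 8.25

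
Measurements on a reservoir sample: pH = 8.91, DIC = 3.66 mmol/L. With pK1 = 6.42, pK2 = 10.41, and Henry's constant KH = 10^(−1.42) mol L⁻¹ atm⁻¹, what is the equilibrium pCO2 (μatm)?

pCO2 = 301 μatm

α₀ = 1 / (1 + K1/[H⁺] + K1K2/[H⁺]²) = 1 / (1 + 10^+2.49 + 10^+0.99)
   = 1 / (1 + 309.03 + 9.7724) = 1/319.80 = 0.003127
[CO2*] = α₀ × DIC = 0.003127 × 3.66 = 0.01144 mmol/L = 11.44 μmol/L
pCO2 = [CO2*]/KH = 1.144×10^-5 / 3.802×10^-2 = 301 μatm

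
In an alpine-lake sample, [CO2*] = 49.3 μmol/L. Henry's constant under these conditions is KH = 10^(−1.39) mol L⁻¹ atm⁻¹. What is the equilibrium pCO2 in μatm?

KH = 10^(−1.39) = 4.074×10^-2 mol L⁻¹ atm⁻¹
pCO2 = [CO2*]/KH = 49.3×10^-6 / 4.074×10^-2 = 1.21×10^-3 atm = 1210 μatm

pCO2 = 1210 μatm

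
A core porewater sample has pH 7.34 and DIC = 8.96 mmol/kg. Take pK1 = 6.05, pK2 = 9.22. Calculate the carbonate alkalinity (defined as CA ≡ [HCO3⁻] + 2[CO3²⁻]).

CA = 8.64 mmol/kg

CA = [HCO3⁻] + 2[CO3²⁻] = (α₁ + 2α₂)·DIC
At pH 7.34: [H⁺]/K1 = 10^-1.29 = 0.051286, K2/[H⁺] = 10^-1.88 = 0.013183
α₁ = 1/(1 + 0.051286 + 0.013183) = 1/1.0645 = 0.9394; α₂ = α₁·K2/[H⁺] = 0.01238
α₁ + 2α₂ = 0.9642
CA = 0.9642 × 8.96 = 8.64 mmol/kg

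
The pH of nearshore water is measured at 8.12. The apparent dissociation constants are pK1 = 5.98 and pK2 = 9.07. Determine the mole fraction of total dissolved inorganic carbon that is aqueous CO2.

α₀ = 0.00647

α₀ = 1 / (1 + K1/[H⁺] + K1K2/[H⁺]²) = 1 / (1 + 10^+2.14 + 10^+1.19)
   = 1 / (1 + 138.04 + 15.488) = 1/154.53 = 0.006471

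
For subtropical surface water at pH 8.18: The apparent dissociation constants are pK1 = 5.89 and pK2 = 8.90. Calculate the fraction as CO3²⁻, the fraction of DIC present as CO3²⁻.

α₂ = 0.159

α₂ = 1 / (1 + [H⁺]/K2 + [H⁺]²/(K1K2)) = 1 / (1 + 10^+0.72 + 10^-1.57)
   = 1 / (1 + 5.2481 + 0.026915) = 1/6.2750 = 0.1594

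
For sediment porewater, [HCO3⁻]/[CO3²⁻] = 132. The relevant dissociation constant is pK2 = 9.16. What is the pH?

pH = 7.04

From K2 = [H⁺][CO3²⁻]/[HCO3⁻]:  pH = pK2 − log₁₀([HCO3⁻]/[CO3²⁻])
log₁₀(132) = +2.121
pH = 9.16 − (+2.121) = 7.04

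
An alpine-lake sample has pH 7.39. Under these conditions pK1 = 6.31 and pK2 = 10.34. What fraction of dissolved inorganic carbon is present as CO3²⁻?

α₂ = 0.00103

α₂ = 1 / (1 + [H⁺]/K2 + [H⁺]²/(K1K2)) = 1 / (1 + 10^+2.95 + 10^+1.87)
   = 1 / (1 + 891.25 + 74.131) = 1/966.38 = 0.001035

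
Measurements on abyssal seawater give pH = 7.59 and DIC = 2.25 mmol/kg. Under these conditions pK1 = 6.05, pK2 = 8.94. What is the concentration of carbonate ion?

[CO3²⁻] = 0.0936 mmol/kg

α₂ = 1 / (1 + [H⁺]/K2 + [H⁺]²/(K1K2)) = 1 / (1 + 10^+1.35 + 10^-0.19)
   = 1 / (1 + 22.387 + 0.64565) = 1/24.033 = 0.04161
[CO3²⁻] = α₂ × DIC = 0.04161 × 2.25 = 0.0936 mmol/kg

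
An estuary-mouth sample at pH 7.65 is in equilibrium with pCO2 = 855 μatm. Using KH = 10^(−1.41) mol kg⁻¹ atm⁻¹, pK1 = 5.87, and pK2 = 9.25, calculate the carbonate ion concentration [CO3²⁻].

[CO3²⁻] = 0.0503 mmol/kg

[CO2*] = KH · pCO2 = 10^(−1.41) × 855×10^-6 = 3.326×10^-5 mol/kg
α₀ = 1/(1 + K1/[H⁺] + K1K2/[H⁺]²) = 1/(1 + 10^+1.78 + 10^+0.18) = 0.01593
DIC = [CO2*]/α₀ = 3.326×10^-5 / 0.01593 = 2.088 mmol/kg
[CO3²⁻] = α₂·DIC; α₂ = 0.02411, so [CO3²⁻] = 0.02411 × 2.088 = 0.0503 mmol/kg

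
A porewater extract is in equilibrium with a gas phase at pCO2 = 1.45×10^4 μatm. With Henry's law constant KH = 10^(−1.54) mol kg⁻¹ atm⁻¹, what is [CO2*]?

[CO2*] = 418 μmol/kg

KH = 10^(−1.54) = 2.884×10^-2 mol kg⁻¹ atm⁻¹
[CO2*] = KH · pCO2 = 2.884×10^-2 × 1.45×10^4×10^-6 atm = 4.18×10^-4 mol/kg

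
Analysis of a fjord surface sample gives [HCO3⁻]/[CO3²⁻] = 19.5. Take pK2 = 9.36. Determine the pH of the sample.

pH = 8.07

From K2 = [H⁺][CO3²⁻]/[HCO3⁻]:  pH = pK2 − log₁₀([HCO3⁻]/[CO3²⁻])
log₁₀(19.5) = +1.290
pH = 9.36 − (+1.290) = 8.07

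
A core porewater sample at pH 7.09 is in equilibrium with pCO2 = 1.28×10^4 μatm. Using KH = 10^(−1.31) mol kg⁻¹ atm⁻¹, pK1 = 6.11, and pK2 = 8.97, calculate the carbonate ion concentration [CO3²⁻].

[CO2*] = KH · pCO2 = 10^(−1.31) × 1.28×10^4×10^-6 = 6.269×10^-4 mol/kg
α₀ = 1/(1 + K1/[H⁺] + K1K2/[H⁺]²) = 1/(1 + 10^+0.98 + 10^-0.90) = 0.09367
DIC = [CO2*]/α₀ = 6.269×10^-4 / 0.09367 = 6.693 mmol/kg
[CO3²⁻] = α₂·DIC; α₂ = 0.01179, so [CO3²⁻] = 0.01179 × 6.693 = 0.0789 mmol/kg

[CO3²⁻] = 0.0789 mmol/kg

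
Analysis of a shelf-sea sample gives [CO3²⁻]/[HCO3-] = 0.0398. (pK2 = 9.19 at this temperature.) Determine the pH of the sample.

From K2 = [H⁺][CO3²⁻]/[HCO3-]:  pH = pK2 + log₁₀([CO3²⁻]/[HCO3-])
log₁₀(0.0398) = -1.400
pH = 9.19 + (-1.400) = 7.79

pH = 7.79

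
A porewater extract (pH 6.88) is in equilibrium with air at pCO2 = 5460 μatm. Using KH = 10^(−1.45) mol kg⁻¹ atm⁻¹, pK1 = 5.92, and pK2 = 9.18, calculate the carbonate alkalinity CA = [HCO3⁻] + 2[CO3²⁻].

CA = 1.78 mmol/kg

[CO2*] = KH · pCO2 = 10^(−1.45) × 5460×10^-6 = 1.937×10^-4 mol/kg
α₀ = 1/(1 + K1/[H⁺] + K1K2/[H⁺]²) = 1/(1 + 10^+0.96 + 10^-1.34) = 0.09837
DIC = [CO2*]/α₀ = 1.937×10^-4 / 0.09837 = 1.969 mmol/kg
CA = (α₁ + 2α₂)·DIC = (0.8971 + 2×0.004496) × 1.969 = 1.78 mmol/kg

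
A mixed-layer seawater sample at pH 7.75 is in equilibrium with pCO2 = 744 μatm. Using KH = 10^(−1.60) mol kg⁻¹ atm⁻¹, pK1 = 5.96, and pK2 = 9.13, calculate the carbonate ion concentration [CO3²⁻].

[CO3²⁻] = 0.0480 mmol/kg

[CO2*] = KH · pCO2 = 10^(−1.60) × 744×10^-6 = 1.869×10^-5 mol/kg
α₀ = 1/(1 + K1/[H⁺] + K1K2/[H⁺]²) = 1/(1 + 10^+1.79 + 10^+0.41) = 0.01533
DIC = [CO2*]/α₀ = 1.869×10^-5 / 0.01533 = 1.219 mmol/kg
[CO3²⁻] = α₂·DIC; α₂ = 0.03941, so [CO3²⁻] = 0.03941 × 1.219 = 0.0480 mmol/kg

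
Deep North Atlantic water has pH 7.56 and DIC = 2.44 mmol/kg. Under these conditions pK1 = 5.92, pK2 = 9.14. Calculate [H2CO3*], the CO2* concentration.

[CO2*] = 0.0533 mmol/kg

α₀ = 1 / (1 + K1/[H⁺] + K1K2/[H⁺]²) = 1 / (1 + 10^+1.64 + 10^+0.06)
   = 1 / (1 + 43.652 + 1.1482) = 1/45.800 = 0.02183
[CO2*] = α₀ × DIC = 0.02183 × 2.44 = 0.0533 mmol/kg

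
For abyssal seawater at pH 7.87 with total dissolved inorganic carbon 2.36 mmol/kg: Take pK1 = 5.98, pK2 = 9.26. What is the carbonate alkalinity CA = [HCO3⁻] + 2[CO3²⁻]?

CA = 2.42 mmol/kg

CA = [HCO3⁻] + 2[CO3²⁻] = (α₁ + 2α₂)·DIC
At pH 7.87: [H⁺]/K1 = 10^-1.89 = 0.012882, K2/[H⁺] = 10^-1.39 = 0.040738
α₁ = 1/(1 + 0.012882 + 0.040738) = 1/1.0536 = 0.9491; α₂ = α₁·K2/[H⁺] = 0.03866
α₁ + 2α₂ = 1.0264
CA = 1.0264 × 2.36 = 2.42 mmol/kg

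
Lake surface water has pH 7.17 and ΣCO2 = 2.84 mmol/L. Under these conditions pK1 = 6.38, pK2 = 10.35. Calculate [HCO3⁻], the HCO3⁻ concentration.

[HCO3⁻] = 2.44 mmol/L

α₁ = 1 / (1 + [H⁺]/K1 + K2/[H⁺]) = 1 / (1 + 10^-0.79 + 10^-3.18)
   = 1 / (1 + 0.16218 + 0.00066069) = 1/1.1628 = 0.8600
[HCO3⁻] = α₁ × DIC = 0.8600 × 2.84 = 2.44 mmol/L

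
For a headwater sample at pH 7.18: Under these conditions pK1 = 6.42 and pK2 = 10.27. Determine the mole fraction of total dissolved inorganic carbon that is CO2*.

α₀ = 0.148

α₀ = 1 / (1 + K1/[H⁺] + K1K2/[H⁺]²) = 1 / (1 + 10^+0.76 + 10^-2.33)
   = 1 / (1 + 5.7544 + 0.0046774) = 1/6.7591 = 0.1479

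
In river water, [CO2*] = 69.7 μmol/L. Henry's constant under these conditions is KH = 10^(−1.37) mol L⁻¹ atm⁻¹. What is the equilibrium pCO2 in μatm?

pCO2 = 1630 μatm

KH = 10^(−1.37) = 4.266×10^-2 mol L⁻¹ atm⁻¹
pCO2 = [CO2*]/KH = 69.7×10^-6 / 4.266×10^-2 = 1.63×10^-3 atm = 1630 μatm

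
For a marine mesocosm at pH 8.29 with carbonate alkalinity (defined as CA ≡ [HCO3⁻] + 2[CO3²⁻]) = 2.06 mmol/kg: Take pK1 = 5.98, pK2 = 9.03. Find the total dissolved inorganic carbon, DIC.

CA = [HCO3⁻] + 2[CO3²⁻] = (α₁ + 2α₂)·DIC
At pH 8.29: [H⁺]/K1 = 10^-2.31 = 0.0048978, K2/[H⁺] = 10^-0.74 = 0.18197
α₁ = 1/(1 + 0.0048978 + 0.18197) = 1/1.1869 = 0.8426; α₂ = α₁·K2/[H⁺] = 0.1533
α₁ + 2α₂ = 1.1492
DIC = CA / (α₁ + 2α₂) = 2.06 / 1.1492 = 1.79 mmol/kg

DIC = 1.79 mmol/kg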